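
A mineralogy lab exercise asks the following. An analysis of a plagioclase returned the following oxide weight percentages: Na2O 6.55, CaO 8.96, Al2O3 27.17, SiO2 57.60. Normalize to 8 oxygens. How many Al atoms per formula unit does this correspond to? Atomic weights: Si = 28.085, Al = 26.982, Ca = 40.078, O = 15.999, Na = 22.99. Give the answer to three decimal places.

1.430 Al apfu

6.55 wt% Na2O ÷ 61.979 g/mol = 0.10568 mol, giving 0.21136 Na and 0.10568 O.
8.96 wt% CaO ÷ 56.077 g/mol = 0.15978 mol, giving 0.15978 Ca and 0.15978 O.
27.17 wt% Al2O3 ÷ 101.961 g/mol = 0.26647 mol, giving 0.53294 Al and 0.79941 O.
57.60 wt% SiO2 ÷ 60.083 g/mol = 0.95867 mol, giving 0.95867 Si and 1.91734 O.
Oxygen sums to 2.98221; scaling by 8/2.98221 = 2.68257 puts the formula on 8 O.
Al: 0.53294 × 2.68257 = 1.430 atoms per formula unit.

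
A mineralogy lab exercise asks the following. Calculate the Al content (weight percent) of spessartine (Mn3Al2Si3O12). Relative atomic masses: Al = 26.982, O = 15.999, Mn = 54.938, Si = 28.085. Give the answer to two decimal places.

10.90 weight percent

M(Mn3Al2Si3O12) = 495.021 g/mol.
Al contributes 2 × 26.982 = 53.964 g per mole.
53.964/495.021 = 0.1090 → 10.90%.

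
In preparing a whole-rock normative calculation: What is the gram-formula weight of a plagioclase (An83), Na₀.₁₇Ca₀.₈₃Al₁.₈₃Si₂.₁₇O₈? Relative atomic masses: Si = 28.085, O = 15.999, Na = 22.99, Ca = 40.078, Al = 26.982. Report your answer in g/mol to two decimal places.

The formula mass is the sum 0.17*22.99 + 0.83*40.078 + 1.83*26.982 + 2.17*28.085 + 8*15.999.

275.49 g/mol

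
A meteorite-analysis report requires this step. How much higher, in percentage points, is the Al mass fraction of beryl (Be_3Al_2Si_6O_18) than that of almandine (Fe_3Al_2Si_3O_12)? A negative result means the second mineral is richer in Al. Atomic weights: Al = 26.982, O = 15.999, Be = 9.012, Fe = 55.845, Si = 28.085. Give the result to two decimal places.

-0.80 percentage points

M(Be_3Al_2Si_6O_18) = 537.492 g/mol, so wt% Al = 53.964/537.492 × 100 = 10.04%.
M(Fe_3Al_2Si_3O_12) = 497.742 g/mol, so wt% Al = 53.964/497.742 × 100 = 10.84%.
10.04 − 10.84 = -0.80 pp.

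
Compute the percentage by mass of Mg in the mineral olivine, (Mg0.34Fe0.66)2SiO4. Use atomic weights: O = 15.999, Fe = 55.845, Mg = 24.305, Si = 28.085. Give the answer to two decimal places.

9.06 mass %

Formula mass = 0.68·24.305 + 1.32·55.845 + 1·28.085 + 4·15.999 = 182.324 g/mol, of which 16.527 g is Mg.
So Mg makes up 16.527/182.324 = 0.0906 of the mass, i.e. 9.06%.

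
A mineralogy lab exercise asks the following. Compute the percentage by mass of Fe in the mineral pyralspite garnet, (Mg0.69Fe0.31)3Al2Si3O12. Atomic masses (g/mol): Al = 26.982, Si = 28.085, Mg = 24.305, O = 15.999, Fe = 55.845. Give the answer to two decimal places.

12.01 weight percent

M((Mg0.69Fe0.31)3Al2Si3O12) = 432.454 g/mol.
Fe contributes 0.93 × 55.845 = 51.936 g per mole.
51.936/432.454 = 0.1201 → 12.01%.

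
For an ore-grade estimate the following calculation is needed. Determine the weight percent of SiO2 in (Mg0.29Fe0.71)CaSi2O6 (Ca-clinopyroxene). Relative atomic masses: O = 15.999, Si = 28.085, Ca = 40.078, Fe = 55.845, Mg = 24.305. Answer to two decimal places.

50.29 wt%

M((Mg0.29Fe0.71)CaSi2O6) = 238.940 g/mol; M(SiO2) = 60.083 g/mol.
Moles SiO2 per formula unit = 2 Si ÷ 1 = 2.0000.
SiO2 fraction = (2.0000 × 60.083) / 238.940 = 120.166/238.940 = 0.5029.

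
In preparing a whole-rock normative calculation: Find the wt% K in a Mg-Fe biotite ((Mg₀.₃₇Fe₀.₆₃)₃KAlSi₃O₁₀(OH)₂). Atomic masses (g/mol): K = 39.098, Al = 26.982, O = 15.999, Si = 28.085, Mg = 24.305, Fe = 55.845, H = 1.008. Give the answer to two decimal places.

M((Mg₀.₃₇Fe₀.₆₃)₃KAlSi₃O₁₀(OH)₂) = 476.865 g/mol.
K contributes 1 × 39.098 = 39.098 g per mole.
39.098/476.865 = 0.0820 → 8.20%.

8.20 weight percent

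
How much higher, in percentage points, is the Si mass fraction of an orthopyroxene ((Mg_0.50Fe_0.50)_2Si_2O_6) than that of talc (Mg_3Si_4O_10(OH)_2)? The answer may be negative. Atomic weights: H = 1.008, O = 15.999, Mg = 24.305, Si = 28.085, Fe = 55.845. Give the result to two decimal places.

-5.44 percentage points

First mineral: 56.170 g Si in 232.314 g formula = 24.18 wt% Si.
Second mineral: 112.340 g Si in 379.259 g formula = 29.62 wt% Si.
24.18% − 29.62% gives a difference of -5.44 percentage points.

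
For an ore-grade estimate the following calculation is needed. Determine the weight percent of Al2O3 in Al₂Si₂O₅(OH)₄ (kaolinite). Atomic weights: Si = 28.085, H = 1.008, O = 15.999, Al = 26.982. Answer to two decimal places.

M(Al₂Si₂O₅(OH)₄) = 258.157 g/mol; M(Al2O3) = 101.961 g/mol.
Moles Al2O3 per formula unit = 2 Al ÷ 2 = 1.0000.
Al2O3 fraction = (1.0000 × 101.961) / 258.157 = 101.961/258.157 = 0.3950.

39.50 wt%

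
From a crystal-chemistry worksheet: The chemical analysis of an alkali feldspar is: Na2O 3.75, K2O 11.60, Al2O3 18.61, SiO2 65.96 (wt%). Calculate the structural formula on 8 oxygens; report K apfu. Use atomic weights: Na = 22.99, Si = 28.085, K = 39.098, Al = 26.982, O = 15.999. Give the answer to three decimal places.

0.673 K apfu

3.75 wt% Na2O ÷ 61.979 g/mol = 0.06050 mol, giving 0.12100 Na and 0.06050 O.
11.60 wt% K2O ÷ 94.195 g/mol = 0.12315 mol, giving 0.24630 K and 0.12315 O.
18.61 wt% Al2O3 ÷ 101.961 g/mol = 0.18252 mol, giving 0.36504 Al and 0.54756 O.
65.96 wt% SiO2 ÷ 60.083 g/mol = 1.09781 mol, giving 1.09781 Si and 2.19562 O.
Oxygen sums to 2.92683; scaling by 8/2.92683 = 2.73333 puts the formula on 8 O.
K: 0.24630 × 2.73333 = 0.673 atoms per formula unit.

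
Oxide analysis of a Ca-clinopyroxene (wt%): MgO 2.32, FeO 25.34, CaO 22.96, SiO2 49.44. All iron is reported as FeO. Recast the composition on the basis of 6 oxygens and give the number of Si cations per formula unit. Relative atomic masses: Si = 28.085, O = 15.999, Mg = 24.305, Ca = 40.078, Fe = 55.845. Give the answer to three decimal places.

2.003 Si apfu

MgO (M=40.304): mol = 0.05756; Mg = 0.05756, O = 0.05756.
FeO (M=71.844): mol = 0.35271; Fe = 0.35271, O = 0.35271.
CaO (M=56.077): mol = 0.40944; Ca = 0.40944, O = 0.40944.
SiO2 (M=60.083): mol = 0.82286; Si = 0.82286, O = 1.64572.
ΣO = 2.46543; factor = 6/ΣO = 2.43365.
Si apfu = 0.82286 × 2.43365 = 2.003.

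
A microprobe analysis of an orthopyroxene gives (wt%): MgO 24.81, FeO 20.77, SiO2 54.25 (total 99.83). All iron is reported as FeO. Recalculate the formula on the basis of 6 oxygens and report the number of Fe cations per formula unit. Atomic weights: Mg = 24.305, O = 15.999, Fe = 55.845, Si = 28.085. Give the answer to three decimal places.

MgO: 24.81/40.304 = 0.61557 mol → 0.61557 mol Mg, 0.61557 mol O.
FeO: 20.77/71.844 = 0.28910 mol → 0.28910 mol Fe, 0.28910 mol O.
SiO2: 54.25/60.083 = 0.90292 mol → 0.90292 mol Si, 1.80584 mol O.
Total oxygen = 2.71051 mol. Normalization factor = 6/2.71051 = 2.21361.
Fe per 6 O = 0.28910 × 2.21361 = 0.640.

0.640 Fe apfu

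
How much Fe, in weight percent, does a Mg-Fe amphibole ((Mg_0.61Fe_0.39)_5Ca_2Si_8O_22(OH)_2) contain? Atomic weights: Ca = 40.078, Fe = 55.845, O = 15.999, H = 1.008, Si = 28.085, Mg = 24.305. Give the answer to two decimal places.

M((Mg_0.61Fe_0.39)_5Ca_2Si_8O_22(OH)_2) = 873.856 g/mol.
Fe contributes 1.95 × 55.845 = 108.898 g per mole.
108.898/873.856 = 0.1246 → 12.46%.

12.46 weight percent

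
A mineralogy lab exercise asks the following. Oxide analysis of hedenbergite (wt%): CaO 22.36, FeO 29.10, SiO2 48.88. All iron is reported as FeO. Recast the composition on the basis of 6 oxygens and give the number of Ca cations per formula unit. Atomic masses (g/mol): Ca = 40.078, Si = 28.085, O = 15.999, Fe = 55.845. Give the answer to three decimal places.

0.984 Ca apfu

22.36 wt% CaO ÷ 56.077 g/mol = 0.39874 mol, giving 0.39874 Ca and 0.39874 O.
29.10 wt% FeO ÷ 71.844 g/mol = 0.40504 mol, giving 0.40504 Fe and 0.40504 O.
48.88 wt% SiO2 ÷ 60.083 g/mol = 0.81354 mol, giving 0.81354 Si and 1.62708 O.
Oxygen sums to 2.43086; scaling by 6/2.43086 = 2.46826 puts the formula on 6 O.
Ca: 0.39874 × 2.46826 = 0.984 atoms per formula unit.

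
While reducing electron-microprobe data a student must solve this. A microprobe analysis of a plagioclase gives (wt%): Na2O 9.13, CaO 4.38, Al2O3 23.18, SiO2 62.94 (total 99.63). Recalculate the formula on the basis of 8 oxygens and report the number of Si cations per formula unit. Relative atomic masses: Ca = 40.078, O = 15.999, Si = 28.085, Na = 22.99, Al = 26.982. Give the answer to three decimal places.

2.791 Si apfu

Na2O (M=61.979): mol = 0.14731; Na = 0.29462, O = 0.14731.
CaO (M=56.077): mol = 0.07811; Ca = 0.07811, O = 0.07811.
Al2O3 (M=101.961): mol = 0.22734; Al = 0.45468, O = 0.68202.
SiO2 (M=60.083): mol = 1.04755; Si = 1.04755, O = 2.09510.
ΣO = 3.00254; factor = 8/ΣO = 2.66441.
Si apfu = 1.04755 × 2.66441 = 2.791.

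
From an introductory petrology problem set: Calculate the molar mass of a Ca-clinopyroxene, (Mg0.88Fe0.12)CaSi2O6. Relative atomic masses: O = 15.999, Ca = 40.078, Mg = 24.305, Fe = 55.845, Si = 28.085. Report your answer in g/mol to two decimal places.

Mg: 0.88 × 24.305 = 21.3884
Fe: 0.12 × 55.845 = 6.7014
Ca: 1 × 40.078 = 40.0780
Si: 2 × 28.085 = 56.1700
O: 6 × 15.999 = 95.9940
Summing the contributions gives the formula mass.

220.33 g/mol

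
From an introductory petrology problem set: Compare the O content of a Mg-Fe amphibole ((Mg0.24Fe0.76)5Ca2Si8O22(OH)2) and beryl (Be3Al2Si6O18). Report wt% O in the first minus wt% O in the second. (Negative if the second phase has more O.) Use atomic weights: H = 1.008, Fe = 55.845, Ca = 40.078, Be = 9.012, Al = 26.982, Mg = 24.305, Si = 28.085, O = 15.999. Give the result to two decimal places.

M((Mg0.24Fe0.76)5Ca2Si8O22(OH)2) = 932.205 g/mol, so wt% O = 383.976/932.205 × 100 = 41.19%.
M(Be3Al2Si6O18) = 537.492 g/mol, so wt% O = 287.982/537.492 × 100 = 53.58%.
41.19 − 53.58 = -12.39 pp.

-12.39 percentage points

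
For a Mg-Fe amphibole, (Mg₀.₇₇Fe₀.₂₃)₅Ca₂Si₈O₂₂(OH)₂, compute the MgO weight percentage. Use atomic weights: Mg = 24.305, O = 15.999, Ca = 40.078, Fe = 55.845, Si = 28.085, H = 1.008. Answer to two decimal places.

Formula mass = 848.624 g/mol.
3.85 Mg → 3.8500 mol MgO per formula unit; M(MgO) = 40.304, so MgO mass = 155.170 g.
155.170/848.624 × 100 = 18.28 wt%.

18.28 wt%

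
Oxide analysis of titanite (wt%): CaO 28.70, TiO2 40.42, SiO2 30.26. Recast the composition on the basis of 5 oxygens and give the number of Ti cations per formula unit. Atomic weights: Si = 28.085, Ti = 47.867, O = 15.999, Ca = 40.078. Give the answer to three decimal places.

1.000 Ti apfu

CaO (M=56.077): mol = 0.51180; Ca = 0.51180, O = 0.51180.
TiO2 (M=79.865): mol = 0.50610; Ti = 0.50610, O = 1.01220.
SiO2 (M=60.083): mol = 0.50364; Si = 0.50364, O = 1.00728.
ΣO = 2.53128; factor = 5/ΣO = 1.97529.
Ti apfu = 0.50610 × 1.97529 = 1.000.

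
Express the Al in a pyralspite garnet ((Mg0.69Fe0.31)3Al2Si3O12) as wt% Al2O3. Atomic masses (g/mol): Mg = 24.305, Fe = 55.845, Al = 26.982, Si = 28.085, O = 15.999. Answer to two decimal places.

Formula mass = 432.454 g/mol.
2 Al → 1.0000 mol Al2O3 per formula unit; M(Al2O3) = 101.961, so Al2O3 mass = 101.961 g.
101.961/432.454 × 100 = 23.58 wt%.

23.58 wt%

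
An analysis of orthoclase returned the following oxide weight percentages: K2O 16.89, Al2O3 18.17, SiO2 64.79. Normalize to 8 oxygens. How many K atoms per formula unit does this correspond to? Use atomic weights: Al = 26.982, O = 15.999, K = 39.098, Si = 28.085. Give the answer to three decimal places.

0.999 K apfu

16.89 wt% K2O ÷ 94.195 g/mol = 0.17931 mol, giving 0.35862 K and 0.17931 O.
18.17 wt% Al2O3 ÷ 101.961 g/mol = 0.17821 mol, giving 0.35642 Al and 0.53463 O.
64.79 wt% SiO2 ÷ 60.083 g/mol = 1.07834 mol, giving 1.07834 Si and 2.15668 O.
Oxygen sums to 2.87062; scaling by 8/2.87062 = 2.78685 puts the formula on 8 O.
K: 0.35862 × 2.78685 = 0.999 atoms per formula unit.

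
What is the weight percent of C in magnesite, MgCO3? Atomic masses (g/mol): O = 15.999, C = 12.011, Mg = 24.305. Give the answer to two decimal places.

14.25 wt%

M(MgCO3) = 84.313 g/mol.
C contributes 1 × 12.011 = 12.011 g per mole.
12.011/84.313 = 0.1425 → 14.25%.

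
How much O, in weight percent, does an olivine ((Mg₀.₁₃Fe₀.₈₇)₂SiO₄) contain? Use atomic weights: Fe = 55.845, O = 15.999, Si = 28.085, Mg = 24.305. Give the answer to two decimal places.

32.72 weight percent

M((Mg₀.₁₃Fe₀.₈₇)₂SiO₄) = 195.571 g/mol.
O contributes 4 × 15.999 = 63.996 g per mole.
63.996/195.571 = 0.3272 → 32.72%.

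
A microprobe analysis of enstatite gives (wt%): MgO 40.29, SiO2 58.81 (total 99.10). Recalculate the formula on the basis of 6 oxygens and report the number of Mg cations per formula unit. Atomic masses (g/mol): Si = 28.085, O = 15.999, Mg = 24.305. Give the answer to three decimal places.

2.028 Mg apfu

40.29 wt% MgO ÷ 40.304 g/mol = 0.99965 mol, giving 0.99965 Mg and 0.99965 O.
58.81 wt% SiO2 ÷ 60.083 g/mol = 0.97881 mol, giving 0.97881 Si and 1.95762 O.
Oxygen sums to 2.95727; scaling by 6/2.95727 = 2.02890 puts the formula on 6 O.
Mg: 0.99965 × 2.02890 = 2.028 atoms per formula unit.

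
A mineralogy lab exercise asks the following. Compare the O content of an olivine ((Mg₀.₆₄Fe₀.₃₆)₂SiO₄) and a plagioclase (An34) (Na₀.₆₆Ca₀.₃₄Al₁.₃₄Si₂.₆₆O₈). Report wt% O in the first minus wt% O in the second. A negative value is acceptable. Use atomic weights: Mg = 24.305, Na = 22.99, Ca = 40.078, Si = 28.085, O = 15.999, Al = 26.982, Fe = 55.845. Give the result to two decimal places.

-8.65 percentage points

O in (Mg₀.₆₄Fe₀.₃₆)₂SiO₄: molar mass 163.400 g/mol; 4×15.999 = 63.996 g → 39.17 wt%.
O in Na₀.₆₆Ca₀.₃₄Al₁.₃₄Si₂.₆₆O₈: molar mass 267.654 g/mol; 8×15.999 = 127.992 g → 47.82 wt%.
Difference = 39.17 − 47.82 = -8.65 percentage points.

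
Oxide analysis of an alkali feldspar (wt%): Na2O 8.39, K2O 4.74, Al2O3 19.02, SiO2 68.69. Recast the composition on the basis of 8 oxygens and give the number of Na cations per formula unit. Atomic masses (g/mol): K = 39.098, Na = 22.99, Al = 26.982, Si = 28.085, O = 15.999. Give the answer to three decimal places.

Na2O (M=61.979): mol = 0.13537; Na = 0.27074, O = 0.13537.
K2O (M=94.195): mol = 0.05032; K = 0.10064, O = 0.05032.
Al2O3 (M=101.961): mol = 0.18654; Al = 0.37308, O = 0.55962.
SiO2 (M=60.083): mol = 1.14325; Si = 1.14325, O = 2.28650.
ΣO = 3.03181; factor = 8/ΣO = 2.63869.
Na apfu = 0.27074 × 2.63869 = 0.714.

0.714 Na apfu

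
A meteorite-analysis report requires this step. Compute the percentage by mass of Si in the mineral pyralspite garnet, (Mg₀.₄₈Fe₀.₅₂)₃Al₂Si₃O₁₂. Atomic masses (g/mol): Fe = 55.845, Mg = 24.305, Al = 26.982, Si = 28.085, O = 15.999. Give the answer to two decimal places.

18.63 weight percent

Molar mass of (Mg₀.₄₈Fe₀.₅₂)₃Al₂Si₃O₁₂: 1.44·24.305 + 1.56·55.845 + 2·26.982 + 3·28.085 + 12·15.999 = 452.324 g/mol.
Mass of Si per formula unit: 3 × 28.085 = 84.255 g.
Weight fraction Si = 84.255 / 452.324 = 0.1863.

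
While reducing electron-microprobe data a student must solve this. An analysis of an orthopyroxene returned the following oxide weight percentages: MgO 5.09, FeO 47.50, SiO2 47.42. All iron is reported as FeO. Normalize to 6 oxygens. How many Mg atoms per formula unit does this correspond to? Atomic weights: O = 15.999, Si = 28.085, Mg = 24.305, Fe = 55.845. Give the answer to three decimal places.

5.09 wt% MgO ÷ 40.304 g/mol = 0.12629 mol, giving 0.12629 Mg and 0.12629 O.
47.50 wt% FeO ÷ 71.844 g/mol = 0.66115 mol, giving 0.66115 Fe and 0.66115 O.
47.42 wt% SiO2 ÷ 60.083 g/mol = 0.78924 mol, giving 0.78924 Si and 1.57848 O.
Oxygen sums to 2.36592; scaling by 6/2.36592 = 2.53601 puts the formula on 6 O.
Mg: 0.12629 × 2.53601 = 0.320 atoms per formula unit.

0.320 Mg apfu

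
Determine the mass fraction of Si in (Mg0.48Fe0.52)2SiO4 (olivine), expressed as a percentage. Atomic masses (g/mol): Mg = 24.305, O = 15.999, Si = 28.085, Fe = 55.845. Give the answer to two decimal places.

16.19 weight percent

Formula mass = 0.96·24.305 + 1.04·55.845 + 1·28.085 + 4·15.999 = 173.493 g/mol, of which 28.085 g is Si.
So Si makes up 28.085/173.493 = 0.1619 of the mass, i.e. 16.19%.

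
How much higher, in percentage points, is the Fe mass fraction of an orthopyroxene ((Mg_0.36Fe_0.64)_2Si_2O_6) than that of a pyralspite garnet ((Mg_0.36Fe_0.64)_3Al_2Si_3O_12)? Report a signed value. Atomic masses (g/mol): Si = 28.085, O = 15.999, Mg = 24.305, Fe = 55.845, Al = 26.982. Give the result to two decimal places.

6.52 percentage points

First mineral: 71.482 g Fe in 241.145 g formula = 29.64 wt% Fe.
Second mineral: 107.222 g Fe in 463.679 g formula = 23.12 wt% Fe.
29.64% − 23.12% gives a difference of 6.52 percentage points.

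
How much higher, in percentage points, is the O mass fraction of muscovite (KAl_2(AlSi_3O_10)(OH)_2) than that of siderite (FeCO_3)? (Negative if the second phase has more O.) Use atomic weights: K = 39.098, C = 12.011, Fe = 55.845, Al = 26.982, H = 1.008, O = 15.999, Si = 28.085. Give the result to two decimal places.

6.77 percentage points

First mineral: 191.988 g O in 398.303 g formula = 48.20 wt% O.
Second mineral: 47.997 g O in 115.853 g formula = 41.43 wt% O.
48.20% − 41.43% gives a difference of 6.77 percentage points.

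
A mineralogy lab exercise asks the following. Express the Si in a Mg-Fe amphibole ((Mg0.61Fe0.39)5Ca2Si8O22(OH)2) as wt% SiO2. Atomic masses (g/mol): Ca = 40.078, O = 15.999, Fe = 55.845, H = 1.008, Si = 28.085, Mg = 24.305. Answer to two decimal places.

Formula mass = 873.856 g/mol.
8 Si → 8.0000 mol SiO2 per formula unit; M(SiO2) = 60.083, so SiO2 mass = 480.664 g.
480.664/873.856 × 100 = 55.00 wt%.

55.00 wt%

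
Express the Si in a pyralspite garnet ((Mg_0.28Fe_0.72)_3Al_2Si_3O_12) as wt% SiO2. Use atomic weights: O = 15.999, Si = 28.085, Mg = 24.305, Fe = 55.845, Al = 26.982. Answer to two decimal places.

Molar mass of (Mg_0.28Fe_0.72)_3Al_2Si_3O_12 = 0.84×24.305 + 2.16×55.845 + 2×26.982 + 3×28.085 + 12×15.999 = 471.248 g/mol.
Each formula unit contains 3 Si, equivalent to 3/1 = 3.0000 mol SiO2.
M(SiO2) = 1×28.085 + 2×15.999 = 60.083 g/mol.
Mass of SiO2 per formula unit = 3.0000 × 60.083 = 180.249 g.
SiO2 wt% = 180.249 / 471.248 × 100 = 38.25%.

38.25 wt%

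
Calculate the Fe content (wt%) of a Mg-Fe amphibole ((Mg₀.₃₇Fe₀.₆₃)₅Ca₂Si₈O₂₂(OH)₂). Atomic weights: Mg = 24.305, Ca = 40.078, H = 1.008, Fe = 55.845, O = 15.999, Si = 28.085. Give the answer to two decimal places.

M((Mg₀.₃₇Fe₀.₆₃)₅Ca₂Si₈O₂₂(OH)₂) = 911.704 g/mol.
Fe contributes 3.15 × 55.845 = 175.912 g per mole.
175.912/911.704 = 0.1929 → 19.29%.

19.29 wt%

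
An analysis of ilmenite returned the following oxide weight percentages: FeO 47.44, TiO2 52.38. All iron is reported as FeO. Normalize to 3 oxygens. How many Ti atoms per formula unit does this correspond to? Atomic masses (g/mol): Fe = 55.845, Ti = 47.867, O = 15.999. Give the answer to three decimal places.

0.998 Ti apfu

47.44 wt% FeO ÷ 71.844 g/mol = 0.66032 mol, giving 0.66032 Fe and 0.66032 O.
52.38 wt% TiO2 ÷ 79.865 g/mol = 0.65586 mol, giving 0.65586 Ti and 1.31172 O.
Oxygen sums to 1.97204; scaling by 3/1.97204 = 1.52127 puts the formula on 3 O.
Ti: 0.65586 × 1.52127 = 0.998 atoms per formula unit.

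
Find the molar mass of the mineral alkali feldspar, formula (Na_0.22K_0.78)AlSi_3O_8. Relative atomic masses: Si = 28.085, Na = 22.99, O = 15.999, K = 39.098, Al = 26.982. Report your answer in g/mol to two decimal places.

274.78 g/mol

The formula mass is the sum 0.22×22.99 + 0.78×39.098 + 1×26.982 + 3×28.085 + 8×15.999.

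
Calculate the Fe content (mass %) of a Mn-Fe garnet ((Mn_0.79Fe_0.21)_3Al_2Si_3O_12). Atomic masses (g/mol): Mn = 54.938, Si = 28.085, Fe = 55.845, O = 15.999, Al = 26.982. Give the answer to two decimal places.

7.10 mass %

M((Mn_0.79Fe_0.21)_3Al_2Si_3O_12) = 495.592 g/mol.
Fe contributes 0.63 × 55.845 = 35.182 g per mole.
35.182/495.592 = 0.0710 → 7.10%.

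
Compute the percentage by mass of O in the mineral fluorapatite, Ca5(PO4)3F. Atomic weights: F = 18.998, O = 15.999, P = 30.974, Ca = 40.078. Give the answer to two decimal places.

38.07 weight percent

M(Ca5(PO4)3F) = 504.298 g/mol.
O contributes 12 × 15.999 = 191.988 g per mole.
191.988/504.298 = 0.3807 → 38.07%.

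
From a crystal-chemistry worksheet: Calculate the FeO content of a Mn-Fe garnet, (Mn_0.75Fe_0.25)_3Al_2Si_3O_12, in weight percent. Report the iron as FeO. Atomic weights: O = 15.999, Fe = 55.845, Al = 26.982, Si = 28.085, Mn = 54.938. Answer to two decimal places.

10.87 wt%

Formula mass = 495.701 g/mol.
0.75 Fe → 0.7500 mol FeO per formula unit; M(FeO) = 71.844, so FeO mass = 53.883 g.
53.883/495.701 × 100 = 10.87 wt%.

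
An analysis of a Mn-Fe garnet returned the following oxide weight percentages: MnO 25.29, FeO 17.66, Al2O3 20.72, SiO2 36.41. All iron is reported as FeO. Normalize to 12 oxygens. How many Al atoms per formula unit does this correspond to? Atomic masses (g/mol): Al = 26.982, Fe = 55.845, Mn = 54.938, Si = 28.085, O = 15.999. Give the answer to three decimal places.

2.012 Al apfu

MnO: 25.29/70.937 = 0.35651 mol → 0.35651 mol Mn, 0.35651 mol O.
FeO: 17.66/71.844 = 0.24581 mol → 0.24581 mol Fe, 0.24581 mol O.
Al2O3: 20.72/101.961 = 0.20321 mol → 0.40642 mol Al, 0.60963 mol O.
SiO2: 36.41/60.083 = 0.60600 mol → 0.60600 mol Si, 1.21200 mol O.
Total oxygen = 2.42395 mol. Normalization factor = 12/2.42395 = 4.95060.
Al per 12 O = 0.40642 × 4.95060 = 2.012.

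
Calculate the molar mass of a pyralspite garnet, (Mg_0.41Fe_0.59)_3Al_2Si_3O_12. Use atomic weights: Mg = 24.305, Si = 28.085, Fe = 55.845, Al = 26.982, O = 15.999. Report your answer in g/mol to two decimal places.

458.95 g/mol

M = 1.23(24.305) + 1.77(55.845) + 2(26.982) + 3(28.085) + 12(15.999)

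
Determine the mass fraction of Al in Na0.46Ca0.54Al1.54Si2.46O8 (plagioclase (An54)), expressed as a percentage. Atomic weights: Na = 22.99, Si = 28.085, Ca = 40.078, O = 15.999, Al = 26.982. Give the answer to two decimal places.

15.34 mass %

M(Na0.46Ca0.54Al1.54Si2.46O8) = 270.851 g/mol.
Al contributes 1.54 × 26.982 = 41.552 g per mole.
41.552/270.851 = 0.1534 → 15.34%.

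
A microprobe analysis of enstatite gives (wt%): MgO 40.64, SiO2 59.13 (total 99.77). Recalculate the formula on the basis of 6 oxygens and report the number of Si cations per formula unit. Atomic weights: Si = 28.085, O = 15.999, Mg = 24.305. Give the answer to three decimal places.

MgO (M=40.304): mol = 1.00834; Mg = 1.00834, O = 1.00834.
SiO2 (M=60.083): mol = 0.98414; Si = 0.98414, O = 1.96828.
ΣO = 2.97662; factor = 6/ΣO = 2.01571.
Si apfu = 0.98414 × 2.01571 = 1.984.

1.984 Si apfu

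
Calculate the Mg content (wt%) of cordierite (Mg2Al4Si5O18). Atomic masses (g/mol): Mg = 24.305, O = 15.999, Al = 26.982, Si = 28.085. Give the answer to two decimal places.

8.31 wt%

M(Mg2Al4Si5O18) = 584.945 g/mol.
Mg contributes 2 × 24.305 = 48.610 g per mole.
48.610/584.945 = 0.0831 → 8.31%.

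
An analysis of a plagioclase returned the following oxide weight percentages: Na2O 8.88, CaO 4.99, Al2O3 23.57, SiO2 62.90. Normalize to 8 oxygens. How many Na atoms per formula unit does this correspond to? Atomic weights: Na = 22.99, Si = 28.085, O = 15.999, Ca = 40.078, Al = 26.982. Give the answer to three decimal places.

Na2O: 8.88/61.979 = 0.14327 mol → 0.28654 mol Na, 0.14327 mol O.
CaO: 4.99/56.077 = 0.08898 mol → 0.08898 mol Ca, 0.08898 mol O.
Al2O3: 23.57/101.961 = 0.23117 mol → 0.46234 mol Al, 0.69351 mol O.
SiO2: 62.90/60.083 = 1.04689 mol → 1.04689 mol Si, 2.09378 mol O.
Total oxygen = 3.01954 mol. Normalization factor = 8/3.01954 = 2.64941.
Na per 8 O = 0.28654 × 2.64941 = 0.759.

0.759 Na apfu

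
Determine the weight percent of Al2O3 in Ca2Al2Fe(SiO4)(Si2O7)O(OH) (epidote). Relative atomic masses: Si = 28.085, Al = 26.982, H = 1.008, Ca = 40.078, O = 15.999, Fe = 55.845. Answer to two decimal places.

21.10 wt%

M(Ca2Al2Fe(SiO4)(Si2O7)O(OH)) = 483.215 g/mol; M(Al2O3) = 101.961 g/mol.
Moles Al2O3 per formula unit = 2 Al ÷ 2 = 1.0000.
Al2O3 fraction = (1.0000 × 101.961) / 483.215 = 101.961/483.215 = 0.2110.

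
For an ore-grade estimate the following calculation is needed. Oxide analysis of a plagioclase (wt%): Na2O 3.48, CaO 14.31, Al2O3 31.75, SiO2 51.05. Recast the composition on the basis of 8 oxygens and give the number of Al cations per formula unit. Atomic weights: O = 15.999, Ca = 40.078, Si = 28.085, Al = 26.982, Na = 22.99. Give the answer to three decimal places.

3.48 wt% Na2O ÷ 61.979 g/mol = 0.05615 mol, giving 0.11230 Na and 0.05615 O.
14.31 wt% CaO ÷ 56.077 g/mol = 0.25518 mol, giving 0.25518 Ca and 0.25518 O.
31.75 wt% Al2O3 ÷ 101.961 g/mol = 0.31139 mol, giving 0.62278 Al and 0.93417 O.
51.05 wt% SiO2 ÷ 60.083 g/mol = 0.84966 mol, giving 0.84966 Si and 1.69932 O.
Oxygen sums to 2.94482; scaling by 8/2.94482 = 2.71663 puts the formula on 8 O.
Al: 0.62278 × 2.71663 = 1.692 atoms per formula unit.

1.692 Al apfu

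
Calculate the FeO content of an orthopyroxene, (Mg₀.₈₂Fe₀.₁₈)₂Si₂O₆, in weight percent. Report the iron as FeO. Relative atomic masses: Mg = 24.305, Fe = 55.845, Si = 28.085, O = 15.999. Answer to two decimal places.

12.19 wt%

M((Mg₀.₈₂Fe₀.₁₈)₂Si₂O₆) = 212.128 g/mol; M(FeO) = 71.844 g/mol.
Moles FeO per formula unit = 0.36 Fe ÷ 1 = 0.3600.
FeO fraction = (0.3600 × 71.844) / 212.128 = 25.864/212.128 = 0.1219.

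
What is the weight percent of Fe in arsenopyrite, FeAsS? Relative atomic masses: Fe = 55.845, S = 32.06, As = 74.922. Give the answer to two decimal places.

34.30 weight percent

M(FeAsS) = 162.827 g/mol.
Fe contributes 1 × 55.845 = 55.845 g per mole.
55.845/162.827 = 0.3430 → 34.30%.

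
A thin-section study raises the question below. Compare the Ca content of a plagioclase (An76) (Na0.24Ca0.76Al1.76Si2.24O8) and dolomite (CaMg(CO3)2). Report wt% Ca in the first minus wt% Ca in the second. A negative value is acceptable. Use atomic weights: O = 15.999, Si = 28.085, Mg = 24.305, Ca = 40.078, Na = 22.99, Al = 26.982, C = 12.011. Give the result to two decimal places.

-10.63 percentage points

M(Na0.24Ca0.76Al1.76Si2.24O8) = 274.368 g/mol, so wt% Ca = 30.459/274.368 × 100 = 11.10%.
M(CaMg(CO3)2) = 184.399 g/mol, so wt% Ca = 40.078/184.399 × 100 = 21.73%.
11.10 − 21.73 = -10.63 pp.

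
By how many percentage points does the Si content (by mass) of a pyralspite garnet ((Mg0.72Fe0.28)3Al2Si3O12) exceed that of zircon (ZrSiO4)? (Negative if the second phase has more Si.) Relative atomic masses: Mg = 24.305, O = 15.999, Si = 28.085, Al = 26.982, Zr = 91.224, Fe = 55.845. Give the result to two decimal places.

First mineral: 84.255 g Si in 429.616 g formula = 19.61 wt% Si.
Second mineral: 28.085 g Si in 183.305 g formula = 15.32 wt% Si.
19.61% − 15.32% gives a difference of 4.29 percentage points.

4.29 percentage points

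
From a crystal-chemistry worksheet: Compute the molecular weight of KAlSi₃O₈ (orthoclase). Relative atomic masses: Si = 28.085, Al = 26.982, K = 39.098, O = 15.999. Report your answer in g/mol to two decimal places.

K: 1 × 39.098 = 39.0980
Al: 1 × 26.982 = 26.9820
Si: 3 × 28.085 = 84.2550
O: 8 × 15.999 = 127.9920
Summing the contributions gives the formula mass.

278.33 g/mol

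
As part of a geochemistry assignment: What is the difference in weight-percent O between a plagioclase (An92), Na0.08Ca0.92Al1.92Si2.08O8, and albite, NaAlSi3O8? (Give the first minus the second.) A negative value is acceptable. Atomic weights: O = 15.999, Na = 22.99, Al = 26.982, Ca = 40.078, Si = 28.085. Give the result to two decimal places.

O in Na0.08Ca0.92Al1.92Si2.08O8: molar mass 276.925 g/mol; 8×15.999 = 127.992 g → 46.22 wt%.
O in NaAlSi3O8: molar mass 262.219 g/mol; 8×15.999 = 127.992 g → 48.81 wt%.
Difference = 46.22 − 48.81 = -2.59 percentage points.

-2.59 percentage points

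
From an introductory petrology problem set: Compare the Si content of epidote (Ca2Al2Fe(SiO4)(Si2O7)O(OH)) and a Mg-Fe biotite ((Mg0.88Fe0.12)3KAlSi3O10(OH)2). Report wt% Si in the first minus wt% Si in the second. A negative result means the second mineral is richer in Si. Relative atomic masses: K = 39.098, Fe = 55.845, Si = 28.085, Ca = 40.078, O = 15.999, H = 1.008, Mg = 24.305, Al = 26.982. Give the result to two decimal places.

-2.22 percentage points

M(Ca2Al2Fe(SiO4)(Si2O7)O(OH)) = 483.215 g/mol, so wt% Si = 84.255/483.215 × 100 = 17.44%.
M((Mg0.88Fe0.12)3KAlSi3O10(OH)2) = 428.608 g/mol, so wt% Si = 84.255/428.608 × 100 = 19.66%.
17.44 − 19.66 = -2.22 pp.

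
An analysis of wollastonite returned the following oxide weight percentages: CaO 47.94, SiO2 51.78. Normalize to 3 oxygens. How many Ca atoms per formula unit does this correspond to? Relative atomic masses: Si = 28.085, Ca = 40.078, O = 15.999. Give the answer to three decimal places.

0.995 Ca apfu

CaO: 47.94/56.077 = 0.85490 mol → 0.85490 mol Ca, 0.85490 mol O.
SiO2: 51.78/60.083 = 0.86181 mol → 0.86181 mol Si, 1.72362 mol O.
Total oxygen = 2.57852 mol. Normalization factor = 3/2.57852 = 1.16346.
Ca per 3 O = 0.85490 × 1.16346 = 0.995.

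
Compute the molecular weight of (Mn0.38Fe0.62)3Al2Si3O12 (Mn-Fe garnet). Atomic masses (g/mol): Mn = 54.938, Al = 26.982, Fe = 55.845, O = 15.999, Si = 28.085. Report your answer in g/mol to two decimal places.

The formula mass is the sum 1.14(54.938) + 1.86(55.845) + 2(26.982) + 3(28.085) + 12(15.999).

496.71 g/mol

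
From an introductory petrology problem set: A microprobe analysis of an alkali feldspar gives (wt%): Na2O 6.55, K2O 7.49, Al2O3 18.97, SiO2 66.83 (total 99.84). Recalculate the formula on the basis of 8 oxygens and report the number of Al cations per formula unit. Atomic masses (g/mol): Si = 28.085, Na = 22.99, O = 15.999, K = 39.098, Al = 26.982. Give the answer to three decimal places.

1.003 Al apfu

6.55 wt% Na2O ÷ 61.979 g/mol = 0.10568 mol, giving 0.21136 Na and 0.10568 O.
7.49 wt% K2O ÷ 94.195 g/mol = 0.07952 mol, giving 0.15904 K and 0.07952 O.
18.97 wt% Al2O3 ÷ 101.961 g/mol = 0.18605 mol, giving 0.37210 Al and 0.55815 O.
66.83 wt% SiO2 ÷ 60.083 g/mol = 1.11229 mol, giving 1.11229 Si and 2.22458 O.
Oxygen sums to 2.96793; scaling by 8/2.96793 = 2.69548 puts the formula on 8 O.
Al: 0.37210 × 2.69548 = 1.003 atoms per formula unit.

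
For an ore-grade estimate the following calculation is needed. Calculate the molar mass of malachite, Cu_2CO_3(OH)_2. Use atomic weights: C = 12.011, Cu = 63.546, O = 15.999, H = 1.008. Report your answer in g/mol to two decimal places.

221.11 g/mol

Cu: 2 × 63.546 = 127.0920
C: 1 × 12.011 = 12.0110
O: 5 × 15.999 = 79.9950
H: 2 × 1.008 = 2.0160
Summing the contributions gives the formula mass.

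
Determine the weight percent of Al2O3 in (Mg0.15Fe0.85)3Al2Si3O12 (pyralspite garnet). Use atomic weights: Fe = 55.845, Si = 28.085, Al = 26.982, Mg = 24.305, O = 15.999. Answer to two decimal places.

21.09 wt%

Molar mass of (Mg0.15Fe0.85)3Al2Si3O12 = 0.45·24.305 + 2.55·55.845 + 2·26.982 + 3·28.085 + 12·15.999 = 483.549 g/mol.
Each formula unit contains 2 Al, equivalent to 2/2 = 1.0000 mol Al2O3.
M(Al2O3) = 2×26.982 + 3×15.999 = 101.961 g/mol.
Mass of Al2O3 per formula unit = 1.0000 × 101.961 = 101.961 g.
Al2O3 wt% = 101.961 / 483.549 × 100 = 21.09%.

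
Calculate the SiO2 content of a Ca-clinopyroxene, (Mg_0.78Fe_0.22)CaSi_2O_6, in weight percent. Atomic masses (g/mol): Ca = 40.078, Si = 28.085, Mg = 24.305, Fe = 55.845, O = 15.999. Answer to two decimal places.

53.77 wt%

Molar mass of (Mg_0.78Fe_0.22)CaSi_2O_6 = 0.78×24.305 + 0.22×55.845 + 1×40.078 + 2×28.085 + 6×15.999 = 223.486 g/mol.
Each formula unit contains 2 Si, equivalent to 2/1 = 2.0000 mol SiO2.
M(SiO2) = 1×28.085 + 2×15.999 = 60.083 g/mol.
Mass of SiO2 per formula unit = 2.0000 × 60.083 = 120.166 g.
SiO2 wt% = 120.166 / 223.486 × 100 = 53.77%.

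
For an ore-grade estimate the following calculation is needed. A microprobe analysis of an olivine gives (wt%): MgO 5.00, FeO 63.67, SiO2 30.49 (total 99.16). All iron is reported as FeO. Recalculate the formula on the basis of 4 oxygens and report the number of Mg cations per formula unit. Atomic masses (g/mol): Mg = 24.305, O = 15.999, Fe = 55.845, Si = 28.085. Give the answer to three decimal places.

0.245 Mg apfu

MgO: 5.00/40.304 = 0.12406 mol → 0.12406 mol Mg, 0.12406 mol O.
FeO: 63.67/71.844 = 0.88623 mol → 0.88623 mol Fe, 0.88623 mol O.
SiO2: 30.49/60.083 = 0.50746 mol → 0.50746 mol Si, 1.01492 mol O.
Total oxygen = 2.02521 mol. Normalization factor = 4/2.02521 = 1.97510.
Mg per 4 O = 0.12406 × 1.97510 = 0.245.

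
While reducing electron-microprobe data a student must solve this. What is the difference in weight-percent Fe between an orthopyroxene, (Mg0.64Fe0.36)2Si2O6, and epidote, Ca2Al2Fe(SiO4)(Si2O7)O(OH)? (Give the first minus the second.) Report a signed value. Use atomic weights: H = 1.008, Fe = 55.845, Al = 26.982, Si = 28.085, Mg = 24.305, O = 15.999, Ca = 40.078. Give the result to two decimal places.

6.43 percentage points

First mineral: 40.208 g Fe in 223.483 g formula = 17.99 wt% Fe.
Second mineral: 55.845 g Fe in 483.215 g formula = 11.56 wt% Fe.
17.99% − 11.56% gives a difference of 6.43 percentage points.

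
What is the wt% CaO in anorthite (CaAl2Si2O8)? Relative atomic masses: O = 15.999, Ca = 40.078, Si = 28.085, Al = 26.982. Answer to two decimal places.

20.16 wt%

Formula mass = 278.204 g/mol.
1 Ca → 1.0000 mol CaO per formula unit; M(CaO) = 56.077, so CaO mass = 56.077 g.
56.077/278.204 × 100 = 20.16 wt%.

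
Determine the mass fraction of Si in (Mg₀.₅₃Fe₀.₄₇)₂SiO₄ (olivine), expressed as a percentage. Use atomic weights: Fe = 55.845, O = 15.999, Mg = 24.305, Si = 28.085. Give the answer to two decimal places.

16.49 mass %

M((Mg₀.₅₃Fe₀.₄₇)₂SiO₄) = 170.339 g/mol.
Si contributes 1 × 28.085 = 28.085 g per mole.
28.085/170.339 = 0.1649 → 16.49%.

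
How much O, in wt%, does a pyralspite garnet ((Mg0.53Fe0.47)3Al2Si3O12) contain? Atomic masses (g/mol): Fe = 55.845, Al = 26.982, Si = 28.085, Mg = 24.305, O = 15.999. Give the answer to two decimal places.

Molar mass of (Mg0.53Fe0.47)3Al2Si3O12: 1.59*24.305 + 1.41*55.845 + 2*26.982 + 3*28.085 + 12*15.999 = 447.593 g/mol.
Mass of O per formula unit: 12 × 15.999 = 191.988 g.
Weight fraction O = 191.988 / 447.593 = 0.4289.

42.89 wt%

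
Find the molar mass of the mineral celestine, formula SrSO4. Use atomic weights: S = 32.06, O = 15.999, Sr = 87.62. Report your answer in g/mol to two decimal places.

The formula mass is the sum 1·87.62 + 1·32.06 + 4·15.999.

183.68 g/mol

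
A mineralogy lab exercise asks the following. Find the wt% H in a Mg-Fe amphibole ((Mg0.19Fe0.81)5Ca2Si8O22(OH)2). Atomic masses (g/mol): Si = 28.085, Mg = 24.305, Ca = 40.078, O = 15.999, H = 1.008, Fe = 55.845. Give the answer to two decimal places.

0.21 wt%

M((Mg0.19Fe0.81)5Ca2Si8O22(OH)2) = 940.090 g/mol.
H contributes 2 × 1.008 = 2.016 g per mole.
2.016/940.090 = 0.0021 → 0.21%.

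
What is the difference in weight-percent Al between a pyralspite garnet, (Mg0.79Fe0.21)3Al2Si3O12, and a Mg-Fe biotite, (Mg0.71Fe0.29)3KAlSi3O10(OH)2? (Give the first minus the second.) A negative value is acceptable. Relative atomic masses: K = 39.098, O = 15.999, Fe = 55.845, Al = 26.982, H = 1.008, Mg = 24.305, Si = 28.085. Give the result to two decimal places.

M((Mg0.79Fe0.21)3Al2Si3O12) = 422.992 g/mol, so wt% Al = 53.964/422.992 × 100 = 12.76%.
M((Mg0.71Fe0.29)3KAlSi3O10(OH)2) = 444.694 g/mol, so wt% Al = 26.982/444.694 × 100 = 6.07%.
12.76 − 6.07 = 6.69 pp.

6.69 percentage points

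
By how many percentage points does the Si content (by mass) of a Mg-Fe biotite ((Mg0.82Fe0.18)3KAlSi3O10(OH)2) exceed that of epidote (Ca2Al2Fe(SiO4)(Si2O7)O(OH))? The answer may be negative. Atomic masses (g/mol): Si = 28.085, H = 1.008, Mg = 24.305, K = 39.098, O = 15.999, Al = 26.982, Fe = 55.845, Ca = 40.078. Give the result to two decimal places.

1.96 percentage points

Si in (Mg0.82Fe0.18)3KAlSi3O10(OH)2: molar mass 434.286 g/mol; 3×28.085 = 84.255 g → 19.40 wt%.
Si in Ca2Al2Fe(SiO4)(Si2O7)O(OH): molar mass 483.215 g/mol; 3×28.085 = 84.255 g → 17.44 wt%.
Difference = 19.40 − 17.44 = 1.96 percentage points.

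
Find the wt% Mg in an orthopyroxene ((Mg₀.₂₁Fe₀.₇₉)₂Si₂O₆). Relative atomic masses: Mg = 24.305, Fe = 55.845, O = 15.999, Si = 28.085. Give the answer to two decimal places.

Formula mass = 0.42*24.305 + 1.58*55.845 + 2*28.085 + 6*15.999 = 250.607 g/mol, of which 10.208 g is Mg.
So Mg makes up 10.208/250.607 = 0.0407 of the mass, i.e. 4.07%.

4.07 mass %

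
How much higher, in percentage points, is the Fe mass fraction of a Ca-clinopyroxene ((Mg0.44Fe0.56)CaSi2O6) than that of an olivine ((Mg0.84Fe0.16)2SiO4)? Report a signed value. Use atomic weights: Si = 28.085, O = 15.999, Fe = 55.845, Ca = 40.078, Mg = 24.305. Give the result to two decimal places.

1.50 percentage points

Fe in (Mg0.44Fe0.56)CaSi2O6: molar mass 234.209 g/mol; 0.56×55.845 = 31.273 g → 13.35 wt%.
Fe in (Mg0.84Fe0.16)2SiO4: molar mass 150.784 g/mol; 0.32×55.845 = 17.870 g → 11.85 wt%.
Difference = 13.35 − 11.85 = 1.50 percentage points.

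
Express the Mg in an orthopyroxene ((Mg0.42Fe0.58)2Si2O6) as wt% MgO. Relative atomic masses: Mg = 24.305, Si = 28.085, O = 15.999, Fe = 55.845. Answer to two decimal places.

14.26 wt%

Formula mass = 237.360 g/mol.
0.84 Mg → 0.8400 mol MgO per formula unit; M(MgO) = 40.304, so MgO mass = 33.855 g.
33.855/237.360 × 100 = 14.26 wt%.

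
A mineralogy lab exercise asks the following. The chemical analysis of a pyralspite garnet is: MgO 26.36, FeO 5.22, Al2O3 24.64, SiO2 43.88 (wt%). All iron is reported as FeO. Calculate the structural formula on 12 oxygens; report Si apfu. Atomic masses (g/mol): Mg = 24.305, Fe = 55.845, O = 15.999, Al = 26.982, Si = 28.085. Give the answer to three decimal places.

26.36 wt% MgO ÷ 40.304 g/mol = 0.65403 mol, giving 0.65403 Mg and 0.65403 O.
5.22 wt% FeO ÷ 71.844 g/mol = 0.07266 mol, giving 0.07266 Fe and 0.07266 O.
24.64 wt% Al2O3 ÷ 101.961 g/mol = 0.24166 mol, giving 0.48332 Al and 0.72498 O.
43.88 wt% SiO2 ÷ 60.083 g/mol = 0.73032 mol, giving 0.73032 Si and 1.46064 O.
Oxygen sums to 2.91231; scaling by 12/2.91231 = 4.12044 puts the formula on 12 O.
Si: 0.73032 × 4.12044 = 3.009 atoms per formula unit.

3.009 Si apfu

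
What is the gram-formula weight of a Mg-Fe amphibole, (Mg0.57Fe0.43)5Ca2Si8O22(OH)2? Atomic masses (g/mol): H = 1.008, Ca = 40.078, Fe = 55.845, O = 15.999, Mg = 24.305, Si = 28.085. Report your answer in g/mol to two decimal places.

880.16 g/mol

The formula mass is the sum 2.85(24.305) + 2.15(55.845) + 2(40.078) + 8(28.085) + 24(15.999) + 2(1.008).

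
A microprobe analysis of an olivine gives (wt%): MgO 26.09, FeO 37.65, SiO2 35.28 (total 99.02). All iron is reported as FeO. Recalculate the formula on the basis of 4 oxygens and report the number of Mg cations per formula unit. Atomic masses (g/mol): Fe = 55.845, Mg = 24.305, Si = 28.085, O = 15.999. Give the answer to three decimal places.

26.09 wt% MgO ÷ 40.304 g/mol = 0.64733 mol, giving 0.64733 Mg and 0.64733 O.
37.65 wt% FeO ÷ 71.844 g/mol = 0.52405 mol, giving 0.52405 Fe and 0.52405 O.
35.28 wt% SiO2 ÷ 60.083 g/mol = 0.58719 mol, giving 0.58719 Si and 1.17438 O.
Oxygen sums to 2.34576; scaling by 4/2.34576 = 1.70520 puts the formula on 4 O.
Mg: 0.64733 × 1.70520 = 1.104 atoms per formula unit.

1.104 Mg apfu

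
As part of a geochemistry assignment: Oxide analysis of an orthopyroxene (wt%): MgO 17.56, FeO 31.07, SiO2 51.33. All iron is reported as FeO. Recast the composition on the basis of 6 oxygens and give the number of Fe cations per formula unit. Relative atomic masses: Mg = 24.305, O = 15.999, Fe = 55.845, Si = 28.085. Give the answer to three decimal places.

MgO (M=40.304): mol = 0.43569; Mg = 0.43569, O = 0.43569.
FeO (M=71.844): mol = 0.43246; Fe = 0.43246, O = 0.43246.
SiO2 (M=60.083): mol = 0.85432; Si = 0.85432, O = 1.70864.
ΣO = 2.57679; factor = 6/ΣO = 2.32848.
Fe apfu = 0.43246 × 2.32848 = 1.007.

1.007 Fe apfu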